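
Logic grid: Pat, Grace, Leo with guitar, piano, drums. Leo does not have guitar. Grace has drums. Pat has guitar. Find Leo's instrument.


From clues:
  Pat → guitar
  Grace → drums
By elimination, Leo gets the remaining.

piano


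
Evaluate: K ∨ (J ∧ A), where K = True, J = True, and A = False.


K = True, J = True, A = False
Step 1: J ∧ A = True AND False = False
Step 2: K ∨ False = True OR False = True
AND evaluated first (higher precedence); then OR applied.

True


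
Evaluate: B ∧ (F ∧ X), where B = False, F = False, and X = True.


B = False, F = False, X = True
Step 1: F ∧ X = False AND True = False
Step 2: B ∧ False = False AND False = False
AND is true only when ALL operands are true.

False


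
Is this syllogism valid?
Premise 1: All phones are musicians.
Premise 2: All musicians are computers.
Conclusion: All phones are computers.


Premise 1: All phones are musicians.
Premise 2: All musicians are computers.
Conclusion: All phones are computers.
Barbara syllogism (AAA-1): All A are B, All B are C → All A are C.
Middle term (musicians) distributed in premise 2.

Valid


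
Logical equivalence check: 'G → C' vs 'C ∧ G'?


Expression 1: G → C
Expression 2: C ∧ G
Truth table (G C | Expr1 Expr2):
  T T |   T     T
  T F |   F     F
  F T |   T     F   ← differ
  F F |   T     F   ← differ
Counterexample: G=F, C=T gives Expr1 = T but Expr2 = F, so the expressions are NOT logically equivalent.

No


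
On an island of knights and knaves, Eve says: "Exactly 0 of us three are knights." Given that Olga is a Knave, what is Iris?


Eve claims exactly 0 knights among Eve, Olga, Iris.
Given: Olga is a Knave.

Case 1: Eve is a Knight (tells truth)
  Then exactly 0 of the three are knights.
  Counting Eve, Olga: 1 knight(s) so far. Need -1 more → impossible.
Case 2: Eve is a Knave (lies)
  Then the count is NOT 0.
  If Iris = Knave, count = 0 = 0 → claim would be true, contradicts lie.
  If Iris = Knight, count = 1 ≠ 0 → lie confirmed ✓

Iris is a Knight.

Knight


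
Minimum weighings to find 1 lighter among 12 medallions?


Each weighing has 3 outcomes (left heavy / balance / right heavy), so k weighings distinguish at most 3^k cases; splitting into three near-equal groups achieves this.
Need 3^k ≥ 12: 3^2 = 9 < 12 ≤ 3^3 = 27
k = ⌈log₃(12)⌉ = 3

3


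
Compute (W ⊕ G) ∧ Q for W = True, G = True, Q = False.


W = True, G = True, Q = False
Step 1: W ⊕ G = True XOR True = False
Step 2: False ∧ Q = False AND False = False
XOR true when exactly one of W,G is true; then AND with Q.

False


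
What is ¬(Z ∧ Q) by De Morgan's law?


De Morgan's law: ¬(P ∧ Q) ≡ ¬P ∨ ¬Q
¬(Z ∧ Q) = ¬Z ∨ ¬Q

¬Z ∨ ¬Q


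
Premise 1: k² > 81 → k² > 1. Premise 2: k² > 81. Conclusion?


Modus ponens: P → Q, P ⊢ Q
P: k² > 81
Q: k² > 1
We have P → Q and P is true.
By modus ponens, Q must be true.

k² > 1


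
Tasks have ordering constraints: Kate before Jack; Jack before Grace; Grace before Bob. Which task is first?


Constraints: Kate before Jack; Jack before Grace; Grace before Bob
The first task can have nothing scheduled before it, so it must never appear on the right of a 'before'.
Tasks appearing after some 'before': Jack, Grace, Bob.
The only task not in that list is Kate → it is first.

Kate


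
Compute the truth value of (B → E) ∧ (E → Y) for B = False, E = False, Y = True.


B = False, E = False, Y = True
Step 1: B → E is false only when B=True and E=False. Result: True
Step 2: E → Y is false only when E=True and Y=False. Result: True
Step 3: True ∧ True = True

True


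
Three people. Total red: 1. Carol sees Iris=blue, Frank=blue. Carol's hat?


Total red = 1, seen red = 0
Own red = 1 - 0 = 1
Carol's hat is red.

red


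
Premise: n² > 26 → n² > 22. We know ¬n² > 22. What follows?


Modus tollens: P → Q, ¬Q ⊢ ¬P
P: n² > 26
Q: n² > 22
We have P → Q and Q is false.
By modus tollens, P must be false.

It is not the case that n² > 26


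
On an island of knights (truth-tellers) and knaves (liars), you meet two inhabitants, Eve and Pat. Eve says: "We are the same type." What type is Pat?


Eve says: "We are the same type."
Case 1: Eve is a Knight (truth-teller)
  Statement is true → they ARE the same → Pat is also a Knight
Case 2: Eve is a Knave (liar)
  Statement is false → they are NOT the same → Pat is a Knight
In both cases, Pat is a Knight.

Knight


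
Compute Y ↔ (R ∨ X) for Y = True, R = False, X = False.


Y = True, R = False, X = False
Step 1: R ∨ X = False OR False = False
Step 2: Y ↔ (False): true when both sides have same truth value.
Result: True ↔ False = False

False


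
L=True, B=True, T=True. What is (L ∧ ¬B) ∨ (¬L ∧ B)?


L = True, B = True, T = True
Expression: (L ∧ ¬B) ∨ (¬L ∧ B)
Step 1: ¬B = NOT True = False
Step 2: L ∧ ¬B = True AND False = False
Step 3: ¬L = NOT True = False
Step 4: ¬L ∧ B = False AND True = False
Step 5: (False) ∨ (False) = False OR False = False

False


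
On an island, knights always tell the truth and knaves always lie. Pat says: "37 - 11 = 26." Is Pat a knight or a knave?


Statement: "37 - 11 = 26."
Actual: 37 - 11 = 26
Claimed: 26
Statement is TRUE → Pat tells the truth → Knight

Knight


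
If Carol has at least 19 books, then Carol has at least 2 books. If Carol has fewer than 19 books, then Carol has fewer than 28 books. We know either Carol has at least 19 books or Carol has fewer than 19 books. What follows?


Constructive dilemma: (P → Q) ∧ (R → S), P ∨ R ⊢ Q ∨ S
Premise 1: Carol has at least 19 books → Carol has at least 2 books
Premise 2: Carol has fewer than 19 books → Carol has fewer than 28 books
Premise 3: Carol has at least 19 books ∨ Carol has fewer than 19 books
Case 1: Assuming Carol has at least 19 books, then by Premise 1, Carol has at least 2 books.
Case 2: Assuming Carol has fewer than 19 books, then by Premise 2, Carol has fewer than 28 books.
Since one of Carol has at least 19 books or Carol has fewer than 19 books must hold, we get Carol has at least 2 books or Carol has fewer than 28 books.

Carol has at least 2 books or Carol has fewer than 28 books.


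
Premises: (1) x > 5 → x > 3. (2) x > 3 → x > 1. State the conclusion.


Hypothetical syllogism: P → Q, Q → R ⊢ P → R
Premise 1: x > 5 → x > 3
Premise 2: x > 3 → x > 1
Chain the implications: the middle term (x > 3) links the two.
Conclusion: If x > 5, then x > 1.

If x > 5, then x > 1.


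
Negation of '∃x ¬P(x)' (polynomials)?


Original: ∃x ¬P(x)
Rule: ¬∀→∃, ¬∃→∀, negate predicate.
Negation: ∀x P(x)

∀x P(x)


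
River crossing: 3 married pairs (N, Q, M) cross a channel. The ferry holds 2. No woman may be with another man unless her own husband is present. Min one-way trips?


Label couples N, Q, M (H = husband, W = wife).
Counting alone: 6 people, the ferry carries 2 and someone must bring it back, so each round trip nets at most +1 on the far side until the last crossing → at least 9 trips. The jealousy constraint makes 9 impossible; the shortest valid schedule has 11:
1. WN+WQ →  (far: WN,WQ; near: HN,HQ,HM,WM)
2. WN ←       (far: WQ; near: HN,HQ,HM,WN,WM)
3. WN+WM →  (far: WN,WQ,WM; near: HN,HQ,HM)
4. WN ←       (far: WQ,WM; near: HN,HQ,HM,WN)
5. HQ+HM →  (far: HQ,WQ,HM,WM; near: HN,WN)
6. HQ+WQ ←  (far: HM,WM; near: HN,WN,HQ,WQ)
7. HN+HQ →  (far: HN,HQ,HM,WM; near: WN,WQ)
8. WM ←       (far: HN,HQ,HM; near: WN,WQ,WM)
9. WN+WQ →  (far: HN,WN,HQ,WQ,HM; near: WM)
10. HM ←      (far: HN,WN,HQ,WQ; near: HM,WM)
11. HM+WM → (far: all six; near: empty)
In every state each wife is either with her husband or with no other man.
Minimum trips = 11

11


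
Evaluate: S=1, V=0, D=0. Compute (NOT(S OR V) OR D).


S OR V = 1
NOT(1) = 0
0 OR 0 = 0

0


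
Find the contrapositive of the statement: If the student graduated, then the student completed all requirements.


Original: If the student graduated, then the student completed all requirements
Contrapositive: If ¬Q, then ¬P
Negate Q: not (the student completed all requirements)
Negate P: not (the student graduated)

If not (the student completed all requirements), then not (the student graduated).


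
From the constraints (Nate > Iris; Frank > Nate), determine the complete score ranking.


Constraints: Nate > Iris; Frank > Nate
Method: at each step, the next-highest is the one remaining person who never appears on the smaller side of a constraint between remaining people.
  Step 1: remaining {Nate, Iris, Frank}; on the smaller side: {Nate, Iris} → Frank is next (Frank > Nate).
  Step 2: remaining {Nate, Iris}; on the smaller side: {Iris} → Nate is next (Nate > Iris).
  Step 3: only Iris remains → lowest.
Final ranking (highest to lowest):

Frank > Nate > Iris


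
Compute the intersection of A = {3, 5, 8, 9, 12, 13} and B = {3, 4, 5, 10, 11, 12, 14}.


A = {3, 5, 8, 9, 12, 13}
B = {3, 4, 5, 10, 11, 12, 14}
Operation: intersection
Elements in both: 3, 5, 12

{3, 5, 12}


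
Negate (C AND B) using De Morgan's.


De Morgan's law: ¬(P ∧ Q) ≡ ¬P ∨ ¬Q
¬(C ∧ B) = ¬C ∨ ¬B

¬C ∨ ¬B


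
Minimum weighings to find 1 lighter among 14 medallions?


Each weighing has 3 outcomes (left heavy / balance / right heavy), so k weighings distinguish at most 3^k cases; splitting into three near-equal groups achieves this.
Need 3^k ≥ 14: 3^2 = 9 < 14 ≤ 3^3 = 27
k = ⌈log₃(14)⌉ = 3

3


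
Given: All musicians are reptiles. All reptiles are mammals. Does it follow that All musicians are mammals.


Premise 1: All musicians are reptiles.
Premise 2: All reptiles are mammals.
Conclusion: All musicians are mammals.
Barbara syllogism (AAA-1): All A are B, All B are C → All A are C.
Middle term (reptiles) distributed in premise 2.

Valid


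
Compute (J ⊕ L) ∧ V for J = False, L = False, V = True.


J = False, L = False, V = True
Step 1: J ⊕ L = False XOR False = False
Step 2: False ∧ V = False AND True = False
XOR true when exactly one of J,L is true; then AND with V.

False


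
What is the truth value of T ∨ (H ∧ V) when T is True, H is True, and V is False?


T = True, H = True, V = False
Step 1: H ∧ V = True AND False = False
Step 2: T ∨ False = True OR False = True
AND evaluated first (higher precedence); then OR applied.

True


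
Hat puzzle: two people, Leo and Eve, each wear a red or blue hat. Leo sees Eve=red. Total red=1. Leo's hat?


Total red = 1, Eve = red
Red accounted for: 1
Remaining for Leo: 0
Leo's hat is blue.

blue


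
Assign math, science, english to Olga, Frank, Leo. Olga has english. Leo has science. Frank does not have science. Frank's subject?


From clues:
  Leo → science
  Olga → english
By elimination, Frank gets the remaining.

math


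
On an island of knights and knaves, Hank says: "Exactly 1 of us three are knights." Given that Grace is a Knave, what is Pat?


Hank claims exactly 1 knights among Hank, Grace, Pat.
Given: Grace is a Knave.

Case 1: Hank is a Knight (tells truth)
  Then exactly 1 of the three are knights.
  Counting Hank, Grace: 1 knight(s) so far. Need 0 more → Pat = Knave.
Case 2: Hank is a Knave (lies)
  Then the count is NOT 1.
  If Pat = Knight, count = 1 = 1 → claim would be true, contradicts lie.
  If Pat = Knave, count = 0 ≠ 1 → lie confirmed ✓

Pat is a Knave.

Knave


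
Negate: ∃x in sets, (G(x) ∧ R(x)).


Original: ∃x (G(x) ∧ R(x))
Rule: ¬∀→∃, ¬∃→∀, negate predicate.
Negation: ∀x (¬G(x) ∨ ¬R(x))

∀x (¬G(x) ∨ ¬R(x))


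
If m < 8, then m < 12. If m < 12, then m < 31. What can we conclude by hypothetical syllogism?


Hypothetical syllogism: P → Q, Q → R ⊢ P → R
Premise 1: m < 8 → m < 12
Premise 2: m < 12 → m < 31
Chain the implications: the middle term (m < 12) links the two.
Conclusion: If m < 8, then m < 31.

If m < 8, then m < 31.


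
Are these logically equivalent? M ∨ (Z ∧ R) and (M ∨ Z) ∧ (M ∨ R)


Expression 1: M ∨ (Z ∧ R)
Expression 2: (M ∨ Z) ∧ (M ∨ R)
Truth table (M Z R | Expr1 Expr2):
  T T T |   T     T
  T T F |   T     T
  T F T |   T     T
  T F F |   T     T
  F T T |   T     T
  F T F |   F     F
  F F T |   F     F
  F F F |   F     F
All 8 rows agree, so the expressions are logically equivalent.

Yes


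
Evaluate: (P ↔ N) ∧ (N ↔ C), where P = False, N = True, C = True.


P = False, N = True, C = True
Step 1: P ↔ N is true when P and N have the same value. Result: False
Step 2: N ↔ C is true when N and C have the same value. Result: True
Step 3: False ∧ True = False

False


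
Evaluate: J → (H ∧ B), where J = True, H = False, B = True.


J = True, H = False, B = True
Step 1: H ∧ B = False AND True = False
Step 2: J → (False): false only when J=True and consequent=False.
Result: False

False


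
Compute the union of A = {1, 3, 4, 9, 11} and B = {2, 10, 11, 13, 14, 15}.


A = {1, 3, 4, 9, 11}
B = {2, 10, 11, 13, 14, 15}
Operation: union
All elements combined: 1, 2, 3, 4, 9, 10, 11, 13, 14, 15

{1, 2, 3, 4, 9, 10, 11, 13, 14, 15}


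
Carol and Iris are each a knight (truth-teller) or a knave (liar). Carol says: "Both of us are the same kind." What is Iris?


Carol says: "Both of us are the same kind."
Case 1: Carol is a Knight (truth-teller)
  Statement is true → they ARE the same → Iris is also a Knight
Case 2: Carol is a Knave (liar)
  Statement is false → they are NOT the same → Iris is a Knight
In both cases, Iris is a Knight.

Knight


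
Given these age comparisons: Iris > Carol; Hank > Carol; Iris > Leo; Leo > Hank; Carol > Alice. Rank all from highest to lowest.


Constraints: Iris > Carol; Hank > Carol; Iris > Leo; Leo > Hank; Carol > Alice
Method: at each step, the next-highest is the one remaining person who never appears on the smaller side of a constraint between remaining people.
  Step 1: remaining {Carol, Leo, Alice, Iris, Hank}; on the smaller side: {Carol, Leo, Alice, Hank} → Iris is next (Iris > Carol; Iris > Leo).
  Step 2: remaining {Carol, Leo, Alice, Hank}; on the smaller side: {Carol, Alice, Hank} → Leo is next (Leo > Hank).
  Step 3: remaining {Carol, Alice, Hank}; on the smaller side: {Carol, Alice} → Hank is next (Hank > Carol).
  Step 4: remaining {Carol, Alice}; on the smaller side: {Alice} → Carol is next (Carol > Alice).
  Step 5: only Alice remains → lowest.
Final ranking (highest to lowest):

Iris > Leo > Hank > Carol > Alice


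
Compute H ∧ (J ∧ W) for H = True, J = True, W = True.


H = True, J = True, W = True
Step 1: J ∧ W = True AND True = True
Step 2: H ∧ True = True AND True = True
AND is true only when ALL operands are true.

True


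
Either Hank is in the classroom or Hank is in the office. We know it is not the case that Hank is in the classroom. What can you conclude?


Disjunctive syllogism: P ∨ Q, ¬P ⊢ Q
Disjunction: Hank is in the classroom ∨ Hank is in the office
We know it is not the case that Hank is in the classroom.
By disjunctive syllogism, the other disjunct must be true.

Hank is in the office


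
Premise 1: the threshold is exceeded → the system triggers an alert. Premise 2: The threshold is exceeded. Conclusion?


Modus ponens: P → Q, P ⊢ Q
P: the threshold is exceeded
Q: the system triggers an alert
We have P → Q and P is true.
By modus ponens, Q must be true.

The system triggers an alert


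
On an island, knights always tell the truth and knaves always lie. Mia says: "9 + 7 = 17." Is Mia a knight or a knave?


Statement: "9 + 7 = 17."
Actual: 9 + 7 = 16
Claimed: 17
Statement is FALSE → Mia lies → Knave

Knave


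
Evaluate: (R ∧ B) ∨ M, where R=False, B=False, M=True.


R = False, B = False, M = True
Expression: (R ∧ B) ∨ M
Step 1: R ∧ B = False AND False = False
Step 2: (False) ∨ M = False OR True = True

True


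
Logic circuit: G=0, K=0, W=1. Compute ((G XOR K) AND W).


G XOR K = 0^0 = 0
0 AND 1 = 0

0


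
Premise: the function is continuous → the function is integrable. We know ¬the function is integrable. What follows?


Modus tollens: P → Q, ¬Q ⊢ ¬P
P: the function is continuous
Q: the function is integrable
We have P → Q and Q is false.
By modus tollens, P must be false.

It is not the case that the function is continuous


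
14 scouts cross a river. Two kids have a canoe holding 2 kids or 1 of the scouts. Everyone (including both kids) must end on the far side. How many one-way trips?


Per crossing of one of the scouts: kids→, one←, one of the scouts→, one← = 4 trips
14 × 4 = 56, + 1 final kids→ = 57
Minimum trips = 57

57


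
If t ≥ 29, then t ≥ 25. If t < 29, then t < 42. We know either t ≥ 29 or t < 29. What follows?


Constructive dilemma: (P → Q) ∧ (R → S), P ∨ R ⊢ Q ∨ S
Premise 1: t ≥ 29 → t ≥ 25
Premise 2: t < 29 → t < 42
Premise 3: t ≥ 29 ∨ t < 29
Case 1: Assuming t ≥ 29, then by Premise 1, t ≥ 25.
Case 2: Assuming t < 29, then by Premise 2, t < 42.
Since one of t ≥ 29 or t < 29 must hold, we get t ≥ 25 or t < 42.

t ≥ 25 or t < 42.


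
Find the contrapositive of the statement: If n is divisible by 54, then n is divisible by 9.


Original: If n is divisible by 54, then n is divisible by 9
Contrapositive: If ¬Q, then ¬P
Negate Q: not (n is divisible by 9)
Negate P: not (n is divisible by 54)

If not (n is divisible by 9), then not (n is divisible by 54).


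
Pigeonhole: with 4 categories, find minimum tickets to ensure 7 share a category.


Pigeonhole: to guarantee k in one of n categories, need (k-1)×n + 1.
k = 7, n = 4
Minimum = (7-1) × 4 + 1 = 6 × 4 + 1

25


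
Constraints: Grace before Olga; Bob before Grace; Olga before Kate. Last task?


Constraints: Grace before Olga; Bob before Grace; Olga before Kate
The last task can have nothing scheduled after it, so it must never appear on the left of a 'before'.
Tasks appearing before some other task: Grace, Bob, Olga.
The only task not in that list is Kate → it is last.

Kate


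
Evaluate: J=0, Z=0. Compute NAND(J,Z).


J AND Z = 0
NOT(0) = 1

1


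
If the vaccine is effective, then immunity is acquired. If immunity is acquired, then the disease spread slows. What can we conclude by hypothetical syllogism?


Hypothetical syllogism: P → Q, Q → R ⊢ P → R
Premise 1: the vaccine is effective → immunity is acquired
Premise 2: immunity is acquired → the disease spread slows
Chain the implications: the middle term (immunity is acquired) links the two.
Conclusion: If the vaccine is effective, then the disease spread slows.

If the vaccine is effective, then the disease spread slows.


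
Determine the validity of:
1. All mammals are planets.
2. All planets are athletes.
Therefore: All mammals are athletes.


Premise 1: All mammals are planets.
Premise 2: All planets are athletes.
Conclusion: All mammals are athletes.
Barbara syllogism (AAA-1): All A are B, All B are C → All A are C.
Middle term (planets) distributed in premise 2.

Valid


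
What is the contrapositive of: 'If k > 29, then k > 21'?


Original: If k > 29, then k > 21
Contrapositive: If ¬Q, then ¬P
Negate Q: not (k > 21)
Negate P: not (k > 29)

If not (k > 21), then not (k > 29).


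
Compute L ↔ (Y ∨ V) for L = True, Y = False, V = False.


L = True, Y = False, V = False
Step 1: Y ∨ V = False OR False = False
Step 2: L ↔ (False): true when both sides have same truth value.
Result: True ↔ False = False

False


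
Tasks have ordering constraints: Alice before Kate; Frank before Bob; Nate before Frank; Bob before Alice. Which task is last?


Constraints: Alice before Kate; Frank before Bob; Nate before Frank; Bob before Alice
The last task can have nothing scheduled after it, so it must never appear on the left of a 'before'.
Tasks appearing before some other task: Alice, Frank, Nate, Bob.
The only task not in that list is Kate → it is last.

Kate


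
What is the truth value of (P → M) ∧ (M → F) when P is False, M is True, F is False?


P = False, M = True, F = False
Step 1: P → M is false only when P=True and M=False. Result: True
Step 2: M → F is false only when M=True and F=False. Result: False
Step 3: True ∧ False = False

False


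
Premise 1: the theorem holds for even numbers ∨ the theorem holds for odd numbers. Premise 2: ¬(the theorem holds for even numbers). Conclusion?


Disjunctive syllogism: P ∨ Q, ¬P ⊢ Q
Disjunction: the theorem holds for even numbers ∨ the theorem holds for odd numbers
We know it is not the case that the theorem holds for even numbers.
By disjunctive syllogism, the other disjunct must be true.

The theorem holds for odd numbers


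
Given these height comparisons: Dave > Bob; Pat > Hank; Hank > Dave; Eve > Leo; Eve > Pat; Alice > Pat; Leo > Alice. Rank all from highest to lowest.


Constraints: Dave > Bob; Pat > Hank; Hank > Dave; Eve > Leo; Eve > Pat; Alice > Pat; Leo > Alice
Method: at each step, the next-highest is the one remaining person who never appears on the smaller side of a constraint between remaining people.
  Step 1: remaining {Hank, Alice, Eve, Dave, Bob, Leo, Pat}; on the smaller side: {Hank, Alice, Dave, Bob, Leo, Pat} → Eve is next (Eve > Leo; Eve > Pat).
  Step 2: remaining {Hank, Alice, Dave, Bob, Leo, Pat}; on the smaller side: {Hank, Alice, Dave, Bob, Pat} → Leo is next (Leo > Alice).
  Step 3: remaining {Hank, Alice, Dave, Bob, Pat}; on the smaller side: {Hank, Dave, Bob, Pat} → Alice is next (Alice > Pat).
  Step 4: remaining {Hank, Dave, Bob, Pat}; on the smaller side: {Hank, Dave, Bob} → Pat is next (Pat > Hank).
  Step 5: remaining {Hank, Dave, Bob}; on the smaller side: {Dave, Bob} → Hank is next (Hank > Dave).
  Step 6: remaining {Dave, Bob}; on the smaller side: {Bob} → Dave is next (Dave > Bob).
  Step 7: only Bob remains → lowest.
Final ranking (highest to lowest):

Eve > Leo > Alice > Pat > Hank > Dave > Bob


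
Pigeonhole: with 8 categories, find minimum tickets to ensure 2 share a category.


Pigeonhole: to guarantee k in one of n categories, need (k-1)×n + 1.
k = 2, n = 8
Minimum = (2-1) × 8 + 1 = 1 × 8 + 1

9


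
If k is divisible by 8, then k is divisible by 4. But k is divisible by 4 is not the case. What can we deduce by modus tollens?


Modus tollens: P → Q, ¬Q ⊢ ¬P
P: k is divisible by 8
Q: k is divisible by 4
We have P → Q and Q is false.
By modus tollens, P must be false.

It is not the case that k is divisible by 8


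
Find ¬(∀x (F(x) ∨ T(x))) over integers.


Original: ∀x (F(x) ∨ T(x))
Rule: ¬∀→∃, ¬∃→∀, negate predicate.
Negation: ∃x (¬F(x) ∧ ¬T(x))

∃x (¬F(x) ∧ ¬T(x))


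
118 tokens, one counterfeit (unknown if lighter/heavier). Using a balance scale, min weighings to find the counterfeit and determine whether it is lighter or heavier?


Let n = 118. 236 possibilities (n tokens × lighter/heavier); each weighing has 3 outcomes.
Bound for k weighings: say the first weighing puts j tokens on each pan. If it tips, the 2j weighed tokens remain suspects (each with a known direction) and k-1 weighings give 3^(k-1) outcomes; 3^(k-1) is odd, so 2j ≤ 3^(k-1) - 1. If it balances, the n - 2j unweighed tokens remain with direction unknown: 2(n - 2j) ≤ 3^(k-1) - 1 by the same parity argument. Adding, n ≤ (3^(k-1) - 1) + (3^(k-1) - 1)/2 = (3^k - 3)/2, and the classical three-group strategy achieves this (3 tokens in 2 weighings, 12 in 3, 39 in 4, 120 in 5).
So we need the smallest k with (3^k - 3)/2 ≥ 118.
k = 4: (3^4 - 3)/2 = 39 < 118 ✗
k = 5: (3^5 - 3)/2 = 120 ≥ 118 ✓

5


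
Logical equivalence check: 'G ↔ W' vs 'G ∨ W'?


Expression 1: G ↔ W
Expression 2: G ∨ W
Truth table (G W | Expr1 Expr2):
  T T |   T     T
  T F |   F     T   ← differ
  F T |   F     T   ← differ
  F F |   T     F   ← differ
Counterexample: G=T, W=F gives Expr1 = F but Expr2 = T, so the expressions are NOT logically equivalent.

No


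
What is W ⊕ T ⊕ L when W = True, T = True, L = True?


W = True, T = True, L = True
Step 1: W ⊕ T = True XOR True = False
Step 2: False ⊕ L = False XOR True = True
XOR is true when an odd number of operands are true.

True


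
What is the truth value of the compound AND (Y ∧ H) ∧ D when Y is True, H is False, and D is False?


Y = True, H = False, D = False
Step 1: Y ∧ H = True AND False = False
Step 2: False ∧ D = False AND False = False
AND is true only when ALL operands are true.

False


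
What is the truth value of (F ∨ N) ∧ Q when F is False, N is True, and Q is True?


F = False, N = True, Q = True
Step 1: F ∨ N = False OR True = True
Step 2: True ∧ Q = True AND True = True
OR is true when at least one operand is true; AND requires both.

True


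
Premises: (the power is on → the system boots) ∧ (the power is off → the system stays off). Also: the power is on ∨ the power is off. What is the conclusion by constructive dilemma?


Constructive dilemma: (P → Q) ∧ (R → S), P ∨ R ⊢ Q ∨ S
Premise 1: the power is on → the system boots
Premise 2: the power is off → the system stays off
Premise 3: the power is on ∨ the power is off
Case 1: Assuming the power is on, then by Premise 1, the system boots.
Case 2: Assuming the power is off, then by Premise 2, the system stays off.
Since one of the power is on or the power is off must hold, we get the system boots or the system stays off.

The system boots or the system stays off.


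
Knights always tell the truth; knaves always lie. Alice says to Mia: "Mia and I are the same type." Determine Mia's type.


Alice says: "Mia and I are the same type."
Case 1: Alice is a Knight (truth-teller)
  Statement is true → they ARE the same → Mia is also a Knight
Case 2: Alice is a Knave (liar)
  Statement is false → they are NOT the same → Mia is a Knight
In both cases, Mia is a Knight.

Knight


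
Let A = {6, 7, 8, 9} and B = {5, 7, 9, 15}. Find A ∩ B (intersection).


A = {6, 7, 8, 9}
B = {5, 7, 9, 15}
Operation: intersection
Elements in both: 7, 9

{7, 9}


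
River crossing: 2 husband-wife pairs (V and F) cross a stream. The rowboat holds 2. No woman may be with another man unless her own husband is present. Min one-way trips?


Label couples V and F.
1. WV+WF → (far: WV,WF; near: HV,HF)
2. WV ←   (far: WF; near: HV,HF,WV)
3. HV+HF → (far: HV,HF,WF; near: WV)
4. HV ←   (far: HF,WF; near: HV,WV)  — HV returns, since WV is alone on near bank
5. HV+WV → (far: all four; near: empty)
Every state respects the constraint.
Minimum trips = 5

5


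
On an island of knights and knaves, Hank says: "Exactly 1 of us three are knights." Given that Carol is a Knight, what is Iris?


Hank claims exactly 1 knights among Hank, Carol, Iris.
Given: Carol is a Knight.

Case 1: Hank is a Knight (tells truth)
  Then exactly 1 of the three are knights.
  Counting Hank, Carol: 2 knight(s) so far. Need -1 more → impossible.
Case 2: Hank is a Knave (lies)
  Then the count is NOT 1.
  If Iris = Knave, count = 1 = 1 → claim would be true, contradicts lie.
  If Iris = Knight, count = 2 ≠ 1 → lie confirmed ✓

Iris is a Knight.

Knight


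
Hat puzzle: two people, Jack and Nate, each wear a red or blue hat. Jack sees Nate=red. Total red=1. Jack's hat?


Total red = 1, Nate = red
Red accounted for: 1
Remaining for Jack: 0
Jack's hat is blue.

blue


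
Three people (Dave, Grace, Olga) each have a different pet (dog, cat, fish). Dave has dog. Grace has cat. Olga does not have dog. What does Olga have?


From clues:
  Dave → dog
  Grace → cat
By elimination, Olga gets the remaining.

fish


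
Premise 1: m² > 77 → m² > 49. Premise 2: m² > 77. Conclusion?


Modus ponens: P → Q, P ⊢ Q
P: m² > 77
Q: m² > 49
We have P → Q and P is true.
By modus ponens, Q must be true.

m² > 49


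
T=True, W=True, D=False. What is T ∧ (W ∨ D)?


T = True, W = True, D = False
Expression: T ∧ (W ∨ D)
Step 1: W ∨ D = True OR False = True
Step 2: T ∧ (True) = True AND True = True

True


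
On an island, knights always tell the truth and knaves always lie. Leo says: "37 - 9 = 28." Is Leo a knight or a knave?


Statement: "37 - 9 = 28."
Actual: 37 - 9 = 28
Claimed: 28
Statement is TRUE → Leo tells the truth → Knight

Knight


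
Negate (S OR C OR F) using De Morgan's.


De Morgan's law: ¬(P ∨ Q ∨ R) ≡ ¬P ∧ ¬Q ∧ ¬R
¬(S ∨ C ∨ F) = ¬S ∧ ¬C ∧ ¬F

¬S ∧ ¬C ∧ ¬F


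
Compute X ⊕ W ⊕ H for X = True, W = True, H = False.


X = True, W = True, H = False
Step 1: X ⊕ W = True XOR True = False
Step 2: False ⊕ H = False XOR False = False
XOR is true when an odd number of operands are true.

False


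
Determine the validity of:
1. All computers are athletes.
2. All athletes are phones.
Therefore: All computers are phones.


Premise 1: All computers are athletes.
Premise 2: All athletes are phones.
Conclusion: All computers are phones.
Barbara syllogism (AAA-1): All A are B, All B are C → All A are C.
Middle term (athletes) distributed in premise 2.

Valid


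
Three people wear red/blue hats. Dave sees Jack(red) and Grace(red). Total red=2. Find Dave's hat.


Total red = 2, seen red = 2
Own red = 2 - 2 = 0
Dave's hat is blue.

blue


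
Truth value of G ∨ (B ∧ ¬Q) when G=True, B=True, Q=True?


G = True, B = True, Q = True
Expression: G ∨ (B ∧ ¬Q)
Step 1: ¬Q = NOT True = False
Step 2: B ∧ ¬Q = True AND False = False
Step 3: G ∨ (False) = True OR False = True

True


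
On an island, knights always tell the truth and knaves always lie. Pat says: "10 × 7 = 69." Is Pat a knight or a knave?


Statement: "10 × 7 = 69."
Actual: 10 × 7 = 70
Claimed: 69
Statement is FALSE → Pat lies → Knave

Knave


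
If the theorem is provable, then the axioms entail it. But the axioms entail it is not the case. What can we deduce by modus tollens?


Modus tollens: P → Q, ¬Q ⊢ ¬P
P: the theorem is provable
Q: the axioms entail it
We have P → Q and Q is false.
By modus tollens, P must be false.

It is not the case that the theorem is provable


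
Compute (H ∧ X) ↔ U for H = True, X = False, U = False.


H = True, X = False, U = False
Step 1: H ∧ X = True AND False = False
Step 2: (False) ↔ U: true when both sides have same truth value.
Result: False ↔ False = True

True


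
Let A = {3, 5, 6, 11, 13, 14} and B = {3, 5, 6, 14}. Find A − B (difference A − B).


A = {3, 5, 6, 11, 13, 14}
B = {3, 5, 6, 14}
Operation: difference A − B
In A but not B: 11, 13

{11, 13}


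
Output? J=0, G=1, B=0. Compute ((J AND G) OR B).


J AND G = 0&1 = 0
0 OR 0 = 0

0


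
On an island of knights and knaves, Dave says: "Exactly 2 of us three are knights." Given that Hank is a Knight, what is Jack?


Dave claims exactly 2 knights among Dave, Hank, Jack.
Given: Hank is a Knight.

Case 1: Dave is a Knight (tells truth)
  Then exactly 2 of the three are knights.
  Counting Dave, Hank: 2 knight(s) so far. Need 0 more → Jack = Knave.
Case 2: Dave is a Knave (lies)
  Then the count is NOT 2.
  If Jack = Knight, count = 2 = 2 → claim would be true, contradicts lie.
  If Jack = Knave, count = 1 ≠ 2 → lie confirmed ✓

Jack is a Knave.

Knave


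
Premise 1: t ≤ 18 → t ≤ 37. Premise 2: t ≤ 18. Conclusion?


Modus ponens: P → Q, P ⊢ Q
P: t ≤ 18
Q: t ≤ 37
We have P → Q and P is true.
By modus ponens, Q must be true.

t ≤ 37


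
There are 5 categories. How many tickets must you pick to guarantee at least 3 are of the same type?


Pigeonhole: to guarantee k in one of n categories, need (k-1)×n + 1.
k = 3, n = 5
Minimum = (3-1) × 5 + 1 = 2 × 5 + 1

11


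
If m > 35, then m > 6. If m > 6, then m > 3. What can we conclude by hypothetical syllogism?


Hypothetical syllogism: P → Q, Q → R ⊢ P → R
Premise 1: m > 35 → m > 6
Premise 2: m > 6 → m > 3
Chain the implications: the middle term (m > 6) links the two.
Conclusion: If m > 35, then m > 3.

If m > 35, then m > 3.


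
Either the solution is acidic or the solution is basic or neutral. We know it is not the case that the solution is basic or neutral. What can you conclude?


Disjunctive syllogism: P ∨ Q, ¬P ⊢ Q
Disjunction: the solution is acidic ∨ the solution is basic or neutral
We know it is not the case that the solution is basic or neutral.
By disjunctive syllogism, the other disjunct must be true.

The solution is acidic


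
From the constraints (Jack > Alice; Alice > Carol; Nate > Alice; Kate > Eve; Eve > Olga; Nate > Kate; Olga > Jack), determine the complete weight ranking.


Constraints: Jack > Alice; Alice > Carol; Nate > Alice; Kate > Eve; Eve > Olga; Nate > Kate; Olga > Jack
Method: at each step, the next-highest is the one remaining person who never appears on the smaller side of a constraint between remaining people.
  Step 1: remaining {Alice, Olga, Carol, Jack, Kate, Nate, Eve}; on the smaller side: {Alice, Olga, Carol, Jack, Kate, Eve} → Nate is next (Nate > Alice; Nate > Kate).
  Step 2: remaining {Alice, Olga, Carol, Jack, Kate, Eve}; on the smaller side: {Alice, Olga, Carol, Jack, Eve} → Kate is next (Kate > Eve).
  Step 3: remaining {Alice, Olga, Carol, Jack, Eve}; on the smaller side: {Alice, Olga, Carol, Jack} → Eve is next (Eve > Olga).
  Step 4: remaining {Alice, Olga, Carol, Jack}; on the smaller side: {Alice, Carol, Jack} → Olga is next (Olga > Jack).
  Step 5: remaining {Alice, Carol, Jack}; on the smaller side: {Alice, Carol} → Jack is next (Jack > Alice).
  Step 6: remaining {Alice, Carol}; on the smaller side: {Carol} → Alice is next (Alice > Carol).
  Step 7: only Carol remains → lowest.
Final ranking (highest to lowest):

Nate > Kate > Eve > Olga > Jack > Alice > Carol


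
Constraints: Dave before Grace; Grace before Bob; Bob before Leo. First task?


Constraints: Dave before Grace; Grace before Bob; Bob before Leo
The first task can have nothing scheduled before it, so it must never appear on the right of a 'before'.
Tasks appearing after some 'before': Grace, Bob, Leo.
The only task not in that list is Dave → it is first.

Dave


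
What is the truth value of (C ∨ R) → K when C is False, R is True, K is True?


C = False, R = True, K = True
Step 1: C ∨ R = False OR True = True
Step 2: (True) → K: false only when antecedent=True and K=False.
Result: True

True


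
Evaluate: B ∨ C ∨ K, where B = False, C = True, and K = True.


B = False, C = True, K = True
Step 1: B ∨ C = False OR True = True
Step 2: True ∨ K = True OR True = True
OR is true when at least one operand is true.

True


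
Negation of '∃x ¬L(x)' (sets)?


Original: ∃x ¬L(x)
Rule: ¬∀→∃, ¬∃→∀, negate predicate.
Negation: ∀x L(x)

∀x L(x)


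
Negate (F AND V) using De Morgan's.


De Morgan's law: ¬(P ∧ Q) ≡ ¬P ∨ ¬Q
¬(F ∧ V) = ¬F ∨ ¬V

¬F ∨ ¬V


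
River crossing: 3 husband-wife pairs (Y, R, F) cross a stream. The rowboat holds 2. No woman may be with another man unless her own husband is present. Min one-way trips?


Label couples Y, R, F (H = husband, W = wife).
Counting alone: 6 people, the rowboat carries 2 and someone must bring it back, so each round trip nets at most +1 on the far side until the last crossing → at least 9 trips. The jealousy constraint makes 9 impossible; the shortest valid schedule has 11:
1. WY+WR →  (far: WY,WR; near: HY,HR,HF,WF)
2. WY ←       (far: WR; near: HY,HR,HF,WY,WF)
3. WY+WF →  (far: WY,WR,WF; near: HY,HR,HF)
4. WY ←       (far: WR,WF; near: HY,HR,HF,WY)
5. HR+HF →  (far: HR,WR,HF,WF; near: HY,WY)
6. HR+WR ←  (far: HF,WF; near: HY,WY,HR,WR)
7. HY+HR →  (far: HY,HR,HF,WF; near: WY,WR)
8. WF ←       (far: HY,HR,HF; near: WY,WR,WF)
9. WY+WR →  (far: HY,WY,HR,WR,HF; near: WF)
10. HF ←      (far: HY,WY,HR,WR; near: HF,WF)
11. HF+WF → (far: all six; near: empty)
In every state each wife is either with her husband or with no other man.
Minimum trips = 11

11


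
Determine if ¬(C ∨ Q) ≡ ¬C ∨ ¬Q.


Expression 1: ¬(C ∨ Q)
Expression 2: ¬C ∨ ¬Q
Truth table (C Q | Expr1 Expr2):
  T T |   F     F
  T F |   F     T   ← differ
  F T |   F     T   ← differ
  F F |   T     T
Counterexample: C=T, Q=F gives Expr1 = F but Expr2 = T, so the expressions are NOT logically equivalent.

No


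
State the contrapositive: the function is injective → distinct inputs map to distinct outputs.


Original: If the function is injective, then distinct inputs map to distinct outputs
Contrapositive: If ¬Q, then ¬P
Negate Q: not (distinct inputs map to distinct outputs)
Negate P: not (the function is injective)

If not (distinct inputs map to distinct outputs), then not (the function is injective).


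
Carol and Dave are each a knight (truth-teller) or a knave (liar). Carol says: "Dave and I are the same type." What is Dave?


Carol says: "Dave and I are the same type."
Case 1: Carol is a Knight (truth-teller)
  Statement is true → they ARE the same → Dave is also a Knight
Case 2: Carol is a Knave (liar)
  Statement is false → they are NOT the same → Dave is a Knight
In both cases, Dave is a Knight.

Knight


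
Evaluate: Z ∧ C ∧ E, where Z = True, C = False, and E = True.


Z = True, C = False, E = True
Step 1: Z ∧ C = True AND False = False
Step 2: (False) ∧ E = (False) AND True = False
AND is true only when ALL operands are true.

False


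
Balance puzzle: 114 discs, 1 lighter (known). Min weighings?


Each weighing has 3 outcomes (left heavy / balance / right heavy), so k weighings distinguish at most 3^k cases; splitting into three near-equal groups achieves this.
Need 3^k ≥ 114: 3^4 = 81 < 114 ≤ 3^5 = 243
k = ⌈log₃(114)⌉ = 5

5


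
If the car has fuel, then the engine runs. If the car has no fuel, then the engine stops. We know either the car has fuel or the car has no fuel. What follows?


Constructive dilemma: (P → Q) ∧ (R → S), P ∨ R ⊢ Q ∨ S
Premise 1: the car has fuel → the engine runs
Premise 2: the car has no fuel → the engine stops
Premise 3: the car has fuel ∨ the car has no fuel
Case 1: Assuming the car has fuel, then by Premise 1, the engine runs.
Case 2: Assuming the car has no fuel, then by Premise 2, the engine stops.
Since one of the car has fuel or the car has no fuel must hold, we get the engine runs or the engine stops.

The engine runs or the engine stops.


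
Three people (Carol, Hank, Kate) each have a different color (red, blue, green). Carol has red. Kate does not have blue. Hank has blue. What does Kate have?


From clues:
  Hank → blue
  Carol → red
By elimination, Kate gets the remaining.

green


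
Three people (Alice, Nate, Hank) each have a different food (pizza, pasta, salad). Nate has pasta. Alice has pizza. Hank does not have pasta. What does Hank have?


From clues:
  Nate → pasta
  Alice → pizza
By elimination, Hank gets the remaining.

salad


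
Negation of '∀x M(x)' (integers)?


Original: ∀x M(x)
Rule: ¬∀→∃, ¬∃→∀, negate predicate.
Negation: ∃x ¬M(x)

∃x ¬M(x)


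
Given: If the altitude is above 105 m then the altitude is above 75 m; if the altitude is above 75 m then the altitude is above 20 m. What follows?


Hypothetical syllogism: P → Q, Q → R ⊢ P → R
Premise 1: the altitude is above 105 m → the altitude is above 75 m
Premise 2: the altitude is above 75 m → the altitude is above 20 m
Chain the implications: the middle term (the altitude is above 75 m) links the two.
Conclusion: If the altitude is above 105 m, then the altitude is above 20 m.

If the altitude is above 105 m, then the altitude is above 20 m.


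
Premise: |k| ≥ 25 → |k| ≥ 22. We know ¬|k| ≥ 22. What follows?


Modus tollens: P → Q, ¬Q ⊢ ¬P
P: |k| ≥ 25
Q: |k| ≥ 22
We have P → Q and Q is false.
By modus tollens, P must be false.

It is not the case that |k| ≥ 25
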